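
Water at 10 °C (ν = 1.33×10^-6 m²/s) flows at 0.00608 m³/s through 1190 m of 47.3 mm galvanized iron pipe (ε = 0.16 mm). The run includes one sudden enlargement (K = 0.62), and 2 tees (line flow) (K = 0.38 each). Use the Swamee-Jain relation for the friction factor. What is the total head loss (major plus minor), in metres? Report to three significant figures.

H_L ≈ 435 m

V = 4Q/(πD²) = 3.460 m/s; V²/2g = 0.6102 m
Re = 1.23×10^5, ε/D = 0.00338 → f = 0.02829 (Swamee-Jain)
Major: h_f = f(L/D)·V²/2g = 0.02829·25159·0.6102 = 434.3 m
Minor: ΣK = 1.38; h_m = ΣK·V²/2g = 0.8421 m
Total H_L = 434.3 + 0.8421 = 435.2 m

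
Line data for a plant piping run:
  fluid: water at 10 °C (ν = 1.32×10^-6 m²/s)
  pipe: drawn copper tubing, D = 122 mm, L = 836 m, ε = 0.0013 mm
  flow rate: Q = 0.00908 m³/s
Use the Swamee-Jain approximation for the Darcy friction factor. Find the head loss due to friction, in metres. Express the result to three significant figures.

V = 4Q/(πD²) = 4·0.00908/(π·0.122²) = 0.7767 m/s
Re = VD/ν = 0.7767·0.122/1.32×10^-6 = 7.18×10^4 → turbulent
ε/D = 0.0013/122 = 1.07×10^-5
Swamee-Jain: f = 0.01922
h_f = f(L/D)V²/(2g) = 0.01922·(836/0.122)·0.7767²/(2·9.81) = 4.050 m

h_f ≈ 4.05 m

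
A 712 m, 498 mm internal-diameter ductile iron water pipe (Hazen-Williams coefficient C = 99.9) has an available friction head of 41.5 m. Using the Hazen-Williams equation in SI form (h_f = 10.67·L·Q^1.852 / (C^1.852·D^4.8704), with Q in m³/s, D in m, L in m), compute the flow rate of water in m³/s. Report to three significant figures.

Q ≈ 0.959 m³/s

Rearranging: Q = [h_f·C^1.852·D^4.8704 / (10.67·L)]^(1/1.852)
Q = [41.5·99.9^1.852·0.498^4.8704 / (10.67·712)]^0.540 = 0.9586 m³/s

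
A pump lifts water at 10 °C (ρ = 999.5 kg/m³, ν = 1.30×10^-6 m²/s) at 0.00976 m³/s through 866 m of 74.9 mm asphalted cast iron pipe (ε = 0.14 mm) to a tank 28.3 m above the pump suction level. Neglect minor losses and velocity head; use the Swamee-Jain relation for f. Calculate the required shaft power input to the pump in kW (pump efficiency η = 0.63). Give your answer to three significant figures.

V = 4Q/(πD²) = 2.215 m/s; Re = 1.28×10^5; ε/D = 0.00187; f = 0.02462
h_f = f(L/D)V²/2g = 71.19 m
Total head H = z + h_f = 28.3 + 71.19 = 99.49 m
P_hyd = ρgQH = 999.5·9.81·0.00976·99.49 = 9.521 kW
P_shaft = P_hyd/η = 9.521/0.63 = 15.11 kW

P_shaft ≈ 15.1 kW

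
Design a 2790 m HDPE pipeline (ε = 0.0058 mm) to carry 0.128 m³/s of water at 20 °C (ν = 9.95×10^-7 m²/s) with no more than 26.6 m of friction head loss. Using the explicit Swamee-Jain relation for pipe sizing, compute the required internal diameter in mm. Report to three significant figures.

D ≈ 288 mm

Swamee-Jain (Type III): D = 0.66·[ε^1.25·(LQ²/(gh_f))^4.75 + ν·Q^9.4·(L/(gh_f))^5.2]^0.04
LQ²/(gh_f) = 0.1752; L/(gh_f) = 10.69
Term 1 = ε^1.25·(…)^4.75 = 7.26×10^-11; Term 2 = ν·Q^9.4·(…)^5.2 = 9.05×10^-10
D = 0.66·(7.26×10^-11 + 9.05×10^-10)^0.04 = 0.2878 m = 288 mm
Check: V = 1.97 m/s, Re = 5.69×10^5, f = 0.01314, h_f = 25.1 m ≈ 26.6 m ✓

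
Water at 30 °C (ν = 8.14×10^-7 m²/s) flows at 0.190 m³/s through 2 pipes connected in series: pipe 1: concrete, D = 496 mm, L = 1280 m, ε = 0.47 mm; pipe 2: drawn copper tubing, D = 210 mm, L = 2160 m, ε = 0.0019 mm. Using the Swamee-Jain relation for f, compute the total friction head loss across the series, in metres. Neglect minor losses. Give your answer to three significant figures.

Pipe 1: V = 0.9833 m/s, Re = 5.99×10^5, ε/D = 9.48×10^-4, f = 0.02002, h_1 = f(L/D)V²/2g = 2.546 m
Pipe 2: V = 5.486 m/s, Re = 1.42×10^6, ε/D = 9.05×10^-6, f = 0.01123, h_2 = f(L/D)V²/2g = 177.2 m
Series → Q common, losses add: H = Σh = 179.8 m

H ≈ 180 m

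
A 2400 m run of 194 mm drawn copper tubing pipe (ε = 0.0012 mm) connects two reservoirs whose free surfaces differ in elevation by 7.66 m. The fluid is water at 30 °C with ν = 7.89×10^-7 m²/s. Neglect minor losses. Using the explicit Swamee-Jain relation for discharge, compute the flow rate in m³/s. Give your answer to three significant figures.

Q ≈ 0.0262 m³/s

Swamee-Jain (Type II): Q = -0.965·√(gD⁵h_f/L)·ln[ε/(3.7D) + √(3.17ν²L/(gD³h_f))]
√(gD⁵h_f/L) = √(9.81·0.194⁵·7.66/2400) = 0.002933
ε/(3.7D) = 1.67×10^-6; √(3.17ν²L/(gD³h_f)) = 9.29×10^-5
Q = -0.965·0.002933·ln(9.458×10^-5) = 0.02623 m³/s
Check: V = 0.887 m/s, Re = 2.18×10^5, f = 0.01533, h_f = 7.61 m ≈ 7.66 m ✓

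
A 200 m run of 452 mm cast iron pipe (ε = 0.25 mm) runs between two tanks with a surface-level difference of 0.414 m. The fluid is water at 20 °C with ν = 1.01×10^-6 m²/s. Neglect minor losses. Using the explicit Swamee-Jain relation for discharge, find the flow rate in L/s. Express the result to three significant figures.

Swamee-Jain (Type II): Q = -0.965·√(gD⁵h_f/L)·ln[ε/(3.7D) + √(3.17ν²L/(gD³h_f))]
√(gD⁵h_f/L) = √(9.81·0.452⁵·0.414/200) = 0.01957
ε/(3.7D) = 1.49×10^-4; √(3.17ν²L/(gD³h_f)) = 4.15×10^-5
Q = -0.965·0.01957·ln(1.910×10^-4) = 0.1617 m³/s
Check: V = 1.01 m/s, Re = 4.51×10^5, f = 0.01819, h_f = 0.417 m ≈ 0.414 m ✓

Q ≈ 162 L/s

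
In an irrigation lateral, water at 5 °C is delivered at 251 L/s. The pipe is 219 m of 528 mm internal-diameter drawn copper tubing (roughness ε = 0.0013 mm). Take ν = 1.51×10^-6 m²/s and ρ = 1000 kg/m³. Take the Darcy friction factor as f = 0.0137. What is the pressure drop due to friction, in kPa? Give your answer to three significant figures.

Δp ≈ 3.73 kPa

V = 4Q/(πD²) = 4·0.251/(π·0.528²) = 1.146 m/s
h_f = f(L/D)V²/(2g) = 0.01370·(219/0.528)·1.146²/(2·9.81) = 0.3806 m
Δp = ρg·h_f = 1000·9.81·0.3806 = 3.734 kPa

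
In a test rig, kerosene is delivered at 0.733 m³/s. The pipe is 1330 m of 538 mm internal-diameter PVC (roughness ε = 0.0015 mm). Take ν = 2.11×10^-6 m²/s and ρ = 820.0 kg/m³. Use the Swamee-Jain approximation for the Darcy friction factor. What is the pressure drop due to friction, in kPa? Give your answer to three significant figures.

V = 4Q/(πD²) = 4·0.733/(π·0.538²) = 3.224 m/s
Re = VD/ν = 3.224·0.538/2.11×10^-6 = 8.22×10^5 → turbulent
ε/D = 0.0015/538 = 2.79×10^-6
Swamee-Jain: f = 0.01206
h_f = f(L/D)V²/(2g) = 0.01206·(1330/0.538)·3.224²/(2·9.81) = 15.80 m
Δp = ρg·h_f = 820.0·9.81·15.80 = 127.1 kPa

Δp ≈ 127 kPa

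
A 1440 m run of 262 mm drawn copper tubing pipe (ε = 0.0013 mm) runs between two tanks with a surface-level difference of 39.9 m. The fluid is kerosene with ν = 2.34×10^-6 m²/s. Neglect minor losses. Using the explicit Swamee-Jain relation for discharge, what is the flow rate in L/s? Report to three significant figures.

Q ≈ 172 L/s

Swamee-Jain (Type II): Q = -0.965·√(gD⁵h_f/L)·ln[ε/(3.7D) + √(3.17ν²L/(gD³h_f))]
√(gD⁵h_f/L) = √(9.81·0.262⁵·39.9/1440) = 0.01832
ε/(3.7D) = 1.34×10^-6; √(3.17ν²L/(gD³h_f)) = 5.96×10^-5
Q = -0.965·0.01832·ln(6.093×10^-5) = 0.1716 m³/s
Check: V = 3.18 m/s, Re = 3.56×10^5, f = 0.01399, h_f = 39.7 m ≈ 39.9 m ✓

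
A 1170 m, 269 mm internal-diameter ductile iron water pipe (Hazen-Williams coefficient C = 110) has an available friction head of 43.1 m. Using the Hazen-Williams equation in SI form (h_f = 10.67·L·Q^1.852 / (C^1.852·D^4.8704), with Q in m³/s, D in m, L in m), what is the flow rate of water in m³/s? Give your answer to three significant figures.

Rearranging: Q = [h_f·C^1.852·D^4.8704 / (10.67·L)]^(1/1.852)
Q = [43.1·110^1.852·0.269^4.8704 / (10.67·1170)]^0.540 = 0.1631 m³/s

Q ≈ 0.163 m³/s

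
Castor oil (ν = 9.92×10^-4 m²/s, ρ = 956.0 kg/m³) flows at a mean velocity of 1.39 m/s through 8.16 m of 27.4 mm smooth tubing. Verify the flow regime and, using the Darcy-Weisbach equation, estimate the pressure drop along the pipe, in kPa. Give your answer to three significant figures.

Re = VD/ν = 1.39·0.02740/9.92×10^-4 = 38.4 → laminar (Re < 2300)
f = 64/Re = 1.667
h_f = f(L/D)V²/(2g) = 1.667·(8.16/0.02740)·1.39²/(2·9.81) = 48.89 m
Δp = ρg·h_f = 956.0·9.81·48.89 = 458.5 kPa

Δp ≈ 458 kPa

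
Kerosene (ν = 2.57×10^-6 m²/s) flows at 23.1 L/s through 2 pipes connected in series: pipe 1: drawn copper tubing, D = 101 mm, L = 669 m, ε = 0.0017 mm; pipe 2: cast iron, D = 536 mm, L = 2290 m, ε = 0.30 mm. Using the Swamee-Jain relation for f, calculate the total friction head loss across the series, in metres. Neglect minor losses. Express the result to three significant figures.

H ≈ 49.2 m

Pipe 1: V = 2.883 m/s, Re = 1.13×10^5, ε/D = 1.68×10^-5, f = 0.01752, h_1 = f(L/D)V²/2g = 49.16 m
Pipe 2: V = 0.1024 m/s, Re = 2.14×10^4, ε/D = 5.60×10^-4, f = 0.02678, h_2 = f(L/D)V²/2g = 0.06111 m
Series → Q common, losses add: H = Σh = 49.22 m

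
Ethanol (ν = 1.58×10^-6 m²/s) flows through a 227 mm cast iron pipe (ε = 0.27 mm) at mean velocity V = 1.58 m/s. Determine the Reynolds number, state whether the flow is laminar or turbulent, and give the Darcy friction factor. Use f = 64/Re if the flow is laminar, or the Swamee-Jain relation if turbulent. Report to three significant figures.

Re ≈ 2.27×10^5; turbulent; f ≈ 0.0218

Re = VD/ν = 1.580·0.227/1.58×10^-6 = 2.27×10^5
Re > 4000 → turbulent; ε/D = 0.00119
Swamee-Jain: f = 0.02177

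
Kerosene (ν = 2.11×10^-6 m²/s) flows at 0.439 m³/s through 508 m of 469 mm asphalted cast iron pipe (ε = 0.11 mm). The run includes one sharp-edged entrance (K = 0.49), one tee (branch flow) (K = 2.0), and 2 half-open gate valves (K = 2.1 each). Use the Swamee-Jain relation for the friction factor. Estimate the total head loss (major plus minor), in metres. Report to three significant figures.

V = 4Q/(πD²) = 2.541 m/s; V²/2g = 0.3291 m
Re = 5.65×10^5, ε/D = 2.35×10^-4 → f = 0.01568 (Swamee-Jain)
Major: h_f = f(L/D)·V²/2g = 0.01568·1083·0.3291 = 5.589 m
Minor: ΣK = 6.69; h_m = ΣK·V²/2g = 2.202 m
Total H_L = 5.589 + 2.202 = 7.791 m

H_L ≈ 7.79 m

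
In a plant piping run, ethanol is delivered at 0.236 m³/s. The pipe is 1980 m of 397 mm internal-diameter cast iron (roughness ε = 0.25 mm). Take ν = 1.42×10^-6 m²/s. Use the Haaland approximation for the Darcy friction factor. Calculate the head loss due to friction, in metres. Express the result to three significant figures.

V = 4Q/(πD²) = 4·0.236/(π·0.397²) = 1.907 m/s
Re = VD/ν = 1.907·0.397/1.42×10^-6 = 5.33×10^5 → turbulent
ε/D = 0.25/397 = 6.30×10^-4
Haaland: f = 0.01831
h_f = f(L/D)V²/(2g) = 0.01831·(1980/0.397)·1.907²/(2·9.81) = 16.92 m

h_f ≈ 16.9 m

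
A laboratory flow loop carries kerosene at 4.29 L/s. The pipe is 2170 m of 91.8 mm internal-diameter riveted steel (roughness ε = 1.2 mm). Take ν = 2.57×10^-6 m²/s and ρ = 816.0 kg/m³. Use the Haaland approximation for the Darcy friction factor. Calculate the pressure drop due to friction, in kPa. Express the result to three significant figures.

V = 4Q/(πD²) = 4·0.00429/(π·0.0918²) = 0.6482 m/s
Re = VD/ν = 0.6482·0.0918/2.57×10^-6 = 2.32×10^4 → turbulent
ε/D = 1.2/91.8 = 0.0131
Haaland: f = 0.04368
h_f = f(L/D)V²/(2g) = 0.04368·(2170/0.0918)·0.6482²/(2·9.81) = 22.11 m
Δp = ρg·h_f = 816.0·9.81·22.11 = 177.0 kPa

Δp ≈ 177 kPa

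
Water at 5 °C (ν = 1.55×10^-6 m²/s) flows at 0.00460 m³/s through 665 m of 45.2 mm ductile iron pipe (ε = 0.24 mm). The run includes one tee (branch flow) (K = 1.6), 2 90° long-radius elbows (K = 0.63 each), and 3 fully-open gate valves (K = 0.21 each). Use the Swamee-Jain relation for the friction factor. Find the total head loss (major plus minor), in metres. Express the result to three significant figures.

H_L ≈ 200 m

V = 4Q/(πD²) = 2.867 m/s; V²/2g = 0.4189 m
Re = 8.36×10^4, ε/D = 0.00531 → f = 0.03228 (Swamee-Jain)
Major: h_f = f(L/D)·V²/2g = 0.03228·14712·0.4189 = 198.9 m
Minor: ΣK = 3.49; h_m = ΣK·V²/2g = 1.462 m
Total H_L = 198.9 + 1.462 = 200.4 m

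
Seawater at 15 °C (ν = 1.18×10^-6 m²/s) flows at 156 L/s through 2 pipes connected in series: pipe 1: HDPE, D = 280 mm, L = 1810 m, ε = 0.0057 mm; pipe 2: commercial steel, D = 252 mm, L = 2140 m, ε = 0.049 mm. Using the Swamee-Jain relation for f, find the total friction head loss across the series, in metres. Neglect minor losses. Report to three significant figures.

Pipe 1: V = 2.533 m/s, Re = 6.01×10^5, ε/D = 2.04×10^-5, f = 0.01303, h_1 = f(L/D)V²/2g = 27.55 m
Pipe 2: V = 3.128 m/s, Re = 6.68×10^5, ε/D = 1.94×10^-4, f = 0.01510, h_2 = f(L/D)V²/2g = 63.95 m
Series → Q common, losses add: H = Σh = 91.50 m

H ≈ 91.5 m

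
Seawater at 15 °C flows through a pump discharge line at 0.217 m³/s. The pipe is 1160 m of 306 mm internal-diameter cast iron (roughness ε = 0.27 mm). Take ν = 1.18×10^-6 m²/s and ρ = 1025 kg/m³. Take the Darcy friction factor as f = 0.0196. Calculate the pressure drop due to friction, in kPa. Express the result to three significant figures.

V = 4Q/(πD²) = 4·0.217/(π·0.306²) = 2.951 m/s
h_f = f(L/D)V²/(2g) = 0.01960·(1160/0.306)·2.951²/(2·9.81) = 32.97 m
Δp = ρg·h_f = 1025·9.81·32.97 = 331.5 kPa

Δp ≈ 332 kPa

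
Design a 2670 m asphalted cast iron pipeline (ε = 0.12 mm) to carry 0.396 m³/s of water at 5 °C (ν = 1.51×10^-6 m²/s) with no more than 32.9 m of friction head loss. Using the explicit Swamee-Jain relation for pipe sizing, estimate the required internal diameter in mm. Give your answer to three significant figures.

D ≈ 447 mm

Swamee-Jain (Type III): D = 0.66·[ε^1.25·(LQ²/(gh_f))^4.75 + ν·Q^9.4·(L/(gh_f))^5.2]^0.04
LQ²/(gh_f) = 1.297; L/(gh_f) = 8.273
Term 1 = ε^1.25·(…)^4.75 = 4.32×10^-5; Term 2 = ν·Q^9.4·(…)^5.2 = 1.48×10^-5
D = 0.66·(4.32×10^-5 + 1.48×10^-5)^0.04 = 0.4468 m = 447 mm
Check: V = 2.53 m/s, Re = 7.47×10^5, f = 0.01570, h_f = 30.5 m ≈ 32.9 m ✓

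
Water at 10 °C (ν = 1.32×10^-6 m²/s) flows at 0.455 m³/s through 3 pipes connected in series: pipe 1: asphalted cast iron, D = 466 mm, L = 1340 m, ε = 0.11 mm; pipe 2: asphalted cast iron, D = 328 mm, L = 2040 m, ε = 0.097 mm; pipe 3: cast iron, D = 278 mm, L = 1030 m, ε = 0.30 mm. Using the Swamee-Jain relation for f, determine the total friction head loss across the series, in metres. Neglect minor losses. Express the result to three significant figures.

H ≈ 374 m

Pipe 1: V = 2.668 m/s, Re = 9.42×10^5, ε/D = 2.36×10^-4, f = 0.01520, h_1 = f(L/D)V²/2g = 15.85 m
Pipe 2: V = 5.385 m/s, Re = 1.34×10^6, ε/D = 2.96×10^-4, f = 0.01554, h_2 = f(L/D)V²/2g = 142.8 m
Pipe 3: V = 7.496 m/s, Re = 1.58×10^6, ε/D = 0.00108, f = 0.02026, h_3 = f(L/D)V²/2g = 214.9 m
Series → Q common, losses add: H = Σh = 373.6 m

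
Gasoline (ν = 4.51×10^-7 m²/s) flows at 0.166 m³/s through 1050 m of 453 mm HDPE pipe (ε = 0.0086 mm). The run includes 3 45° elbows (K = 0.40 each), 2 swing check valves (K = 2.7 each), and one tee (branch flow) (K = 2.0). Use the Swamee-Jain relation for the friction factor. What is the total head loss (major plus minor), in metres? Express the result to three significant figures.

V = 4Q/(πD²) = 1.030 m/s; V²/2g = 0.05407 m
Re = 1.03×10^6, ε/D = 1.90×10^-5 → f = 0.01200 (Swamee-Jain)
Major: h_f = f(L/D)·V²/2g = 0.01200·2318·0.05407 = 1.504 m
Minor: ΣK = 8.60; h_m = ΣK·V²/2g = 0.4650 m
Total H_L = 1.504 + 0.4650 = 1.969 m

H_L ≈ 1.97 m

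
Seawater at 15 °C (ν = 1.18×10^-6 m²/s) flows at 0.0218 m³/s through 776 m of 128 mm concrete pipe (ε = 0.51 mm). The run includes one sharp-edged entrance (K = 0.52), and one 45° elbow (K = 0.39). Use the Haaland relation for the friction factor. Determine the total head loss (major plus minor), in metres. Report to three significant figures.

H_L ≈ 25.8 m

V = 4Q/(πD²) = 1.694 m/s; V²/2g = 0.1463 m
Re = 1.84×10^5, ε/D = 0.00398 → f = 0.02898 (Haaland)
Major: h_f = f(L/D)·V²/2g = 0.02898·6062·0.1463 = 25.70 m
Minor: ΣK = 0.910; h_m = ΣK·V²/2g = 0.1331 m
Total H_L = 25.70 + 0.1331 = 25.84 m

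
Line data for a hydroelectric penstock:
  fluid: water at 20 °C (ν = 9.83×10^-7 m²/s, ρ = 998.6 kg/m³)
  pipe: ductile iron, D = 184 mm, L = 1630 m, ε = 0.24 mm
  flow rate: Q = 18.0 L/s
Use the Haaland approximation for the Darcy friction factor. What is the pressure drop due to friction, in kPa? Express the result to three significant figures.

V = 4Q/(πD²) = 4·0.0180/(π·0.184²) = 0.6769 m/s
Re = VD/ν = 0.6769·0.184/9.83×10^-7 = 1.27×10^5 → turbulent
ε/D = 0.24/184 = 0.00130
Haaland: f = 0.02260
h_f = f(L/D)V²/(2g) = 0.02260·(1630/0.184)·0.6769²/(2·9.81) = 4.675 m
Δp = ρg·h_f = 998.6·9.81·4.675 = 45.80 kPa

Δp ≈ 45.8 kPa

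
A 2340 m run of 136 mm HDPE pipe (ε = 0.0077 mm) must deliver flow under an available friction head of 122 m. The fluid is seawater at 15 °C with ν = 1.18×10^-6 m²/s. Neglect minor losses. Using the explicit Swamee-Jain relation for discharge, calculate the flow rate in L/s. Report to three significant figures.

Swamee-Jain (Type II): Q = -0.965·√(gD⁵h_f/L)·ln[ε/(3.7D) + √(3.17ν²L/(gD³h_f))]
√(gD⁵h_f/L) = √(9.81·0.136⁵·122/2340) = 0.004878
ε/(3.7D) = 1.53×10^-5; √(3.17ν²L/(gD³h_f)) = 5.86×10^-5
Q = -0.965·0.004878·ln(7.387×10^-5) = 0.04478 m³/s
Check: V = 3.08 m/s, Re = 3.55×10^5, f = 0.01462, h_f = 122 m ≈ 122 m ✓

Q ≈ 44.8 L/s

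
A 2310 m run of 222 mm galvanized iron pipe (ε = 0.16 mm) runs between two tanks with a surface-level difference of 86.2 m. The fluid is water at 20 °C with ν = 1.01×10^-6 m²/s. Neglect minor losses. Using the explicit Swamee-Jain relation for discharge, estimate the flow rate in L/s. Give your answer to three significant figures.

Swamee-Jain (Type II): Q = -0.965·√(gD⁵h_f/L)·ln[ε/(3.7D) + √(3.17ν²L/(gD³h_f))]
√(gD⁵h_f/L) = √(9.81·0.222⁵·86.2/2310) = 0.01405
ε/(3.7D) = 1.95×10^-4; √(3.17ν²L/(gD³h_f)) = 2.84×10^-5
Q = -0.965·0.01405·ln(2.232×10^-4) = 0.1140 m³/s
Check: V = 2.94 m/s, Re = 6.47×10^5, f = 0.01886, h_f = 86.7 m ≈ 86.2 m ✓

Q ≈ 114 L/s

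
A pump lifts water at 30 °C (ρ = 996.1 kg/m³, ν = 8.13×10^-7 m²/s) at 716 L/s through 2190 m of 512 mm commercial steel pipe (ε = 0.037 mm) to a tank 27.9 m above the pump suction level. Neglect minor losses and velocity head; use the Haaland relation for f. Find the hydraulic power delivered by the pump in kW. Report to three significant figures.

V = 4Q/(πD²) = 3.478 m/s; Re = 2.19×10^6; ε/D = 7.23×10^-5; f = 0.01214
h_f = f(L/D)V²/2g = 32.01 m
Total head H = z + h_f = 27.9 + 32.01 = 59.91 m
P_hyd = ρgQH = 996.1·9.81·0.716·59.91 = 419.2 kW

P_hyd ≈ 419 kW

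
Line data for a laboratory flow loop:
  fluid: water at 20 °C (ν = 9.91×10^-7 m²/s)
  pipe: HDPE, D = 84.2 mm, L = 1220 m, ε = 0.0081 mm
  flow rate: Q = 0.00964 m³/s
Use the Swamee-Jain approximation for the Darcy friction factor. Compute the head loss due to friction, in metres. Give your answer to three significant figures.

V = 4Q/(πD²) = 4·0.00964/(π·0.0842²) = 1.731 m/s
Re = VD/ν = 1.731·0.0842/9.91×10^-7 = 1.47×10^5 → turbulent
ε/D = 0.0081/84.2 = 9.62×10^-5
Swamee-Jain: f = 0.01721
h_f = f(L/D)V²/(2g) = 0.01721·(1220/0.0842)·1.731²/(2·9.81) = 38.09 m

h_f ≈ 38.1 m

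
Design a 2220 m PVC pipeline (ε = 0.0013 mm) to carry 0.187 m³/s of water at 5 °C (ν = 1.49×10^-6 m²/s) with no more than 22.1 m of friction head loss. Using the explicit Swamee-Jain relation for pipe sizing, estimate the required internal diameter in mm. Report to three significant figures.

Swamee-Jain (Type III): D = 0.66·[ε^1.25·(LQ²/(gh_f))^4.75 + ν·Q^9.4·(L/(gh_f))^5.2]^0.04
LQ²/(gh_f) = 0.3581; L/(gh_f) = 10.24
Term 1 = ε^1.25·(…)^4.75 = 3.34×10^-10; Term 2 = ν·Q^9.4·(…)^5.2 = 3.82×10^-8
D = 0.66·(3.34×10^-10 + 3.82×10^-8)^0.04 = 0.3334 m = 333 mm
Check: V = 2.14 m/s, Re = 4.79×10^5, f = 0.01325, h_f = 20.6 m ≈ 22.1 m ✓

D ≈ 333 mm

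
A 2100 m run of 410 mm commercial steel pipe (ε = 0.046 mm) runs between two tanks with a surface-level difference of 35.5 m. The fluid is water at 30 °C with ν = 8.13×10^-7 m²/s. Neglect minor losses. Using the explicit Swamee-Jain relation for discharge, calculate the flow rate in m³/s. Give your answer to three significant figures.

Swamee-Jain (Type II): Q = -0.965·√(gD⁵h_f/L)·ln[ε/(3.7D) + √(3.17ν²L/(gD³h_f))]
√(gD⁵h_f/L) = √(9.81·0.410⁵·35.5/2100) = 0.04383
ε/(3.7D) = 3.03×10^-5; √(3.17ν²L/(gD³h_f)) = 1.35×10^-5
Q = -0.965·0.04383·ln(4.386×10^-5) = 0.4244 m³/s
Check: V = 3.21 m/s, Re = 1.62×10^6, f = 0.01324, h_f = 35.7 m ≈ 35.5 m ✓

Q ≈ 0.424 m³/s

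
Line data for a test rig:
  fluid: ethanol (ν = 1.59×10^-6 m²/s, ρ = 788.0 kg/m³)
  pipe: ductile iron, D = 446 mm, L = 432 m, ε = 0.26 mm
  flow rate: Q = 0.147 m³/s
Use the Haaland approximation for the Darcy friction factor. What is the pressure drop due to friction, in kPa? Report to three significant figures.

Δp ≈ 6.31 kPa

V = 4Q/(πD²) = 4·0.147/(π·0.446²) = 0.9409 m/s
Re = VD/ν = 0.9409·0.446/1.59×10^-6 = 2.64×10^5 → turbulent
ε/D = 0.26/446 = 5.83×10^-4
Haaland: f = 0.01869
h_f = f(L/D)V²/(2g) = 0.01869·(432/0.446)·0.9409²/(2·9.81) = 0.8168 m
Δp = ρg·h_f = 788.0·9.81·0.8168 = 6.314 kPa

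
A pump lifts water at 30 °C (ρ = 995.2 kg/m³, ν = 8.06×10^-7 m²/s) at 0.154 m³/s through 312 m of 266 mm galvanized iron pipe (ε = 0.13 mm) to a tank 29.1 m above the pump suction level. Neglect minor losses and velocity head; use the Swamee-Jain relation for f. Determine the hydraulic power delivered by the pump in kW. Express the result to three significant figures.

V = 4Q/(πD²) = 2.771 m/s; Re = 9.15×10^5; ε/D = 4.89×10^-4; f = 0.01727
h_f = f(L/D)V²/2g = 7.930 m
Total head H = z + h_f = 29.1 + 7.930 = 37.03 m
P_hyd = ρgQH = 995.2·9.81·0.154·37.03 = 55.67 kW

P_hyd ≈ 55.7 kW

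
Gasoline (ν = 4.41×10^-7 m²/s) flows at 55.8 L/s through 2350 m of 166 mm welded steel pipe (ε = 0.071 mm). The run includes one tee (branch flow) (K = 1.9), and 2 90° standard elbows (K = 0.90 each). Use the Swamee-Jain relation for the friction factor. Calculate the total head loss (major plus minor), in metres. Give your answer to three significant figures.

V = 4Q/(πD²) = 2.578 m/s; V²/2g = 0.3388 m
Re = 9.71×10^5, ε/D = 4.28×10^-4 → f = 0.01681 (Swamee-Jain)
Major: h_f = f(L/D)·V²/2g = 0.01681·14157·0.3388 = 80.61 m
Minor: ΣK = 3.70; h_m = ΣK·V²/2g = 1.254 m
Total H_L = 80.61 + 1.254 = 81.87 m

H_L ≈ 81.9 m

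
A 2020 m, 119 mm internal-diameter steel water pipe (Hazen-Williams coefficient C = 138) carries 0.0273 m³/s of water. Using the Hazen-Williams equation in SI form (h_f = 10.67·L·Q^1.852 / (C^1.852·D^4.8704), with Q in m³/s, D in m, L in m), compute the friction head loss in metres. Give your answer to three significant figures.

h_f = 10.67·2020·0.0273^1.852 / (138^1.852·0.119^4.8704) = 94.77 m

h_f ≈ 94.8 m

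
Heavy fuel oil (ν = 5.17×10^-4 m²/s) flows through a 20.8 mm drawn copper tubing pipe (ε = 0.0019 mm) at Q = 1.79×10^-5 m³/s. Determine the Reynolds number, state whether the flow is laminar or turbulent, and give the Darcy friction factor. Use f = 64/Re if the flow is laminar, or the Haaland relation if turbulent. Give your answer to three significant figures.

Re ≈ 2.12; laminar; f = 64/Re ≈ 30.2

V = 4Q/(πD²) = 0.05268 m/s
Re = VD/ν = 0.05268·0.0208/5.17×10^-4 = 2.12
Re < 2300 → laminar → f = 64/Re = 30.20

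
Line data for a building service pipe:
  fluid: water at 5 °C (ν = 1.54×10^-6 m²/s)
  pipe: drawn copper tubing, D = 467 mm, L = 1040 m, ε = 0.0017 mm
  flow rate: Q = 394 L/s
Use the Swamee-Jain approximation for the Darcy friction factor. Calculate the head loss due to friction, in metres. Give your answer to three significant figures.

V = 4Q/(πD²) = 4·0.394/(π·0.467²) = 2.300 m/s
Re = VD/ν = 2.300·0.467/1.54×10^-6 = 6.98×10^5 → turbulent
ε/D = 0.0017/467 = 3.64×10^-6
Swamee-Jain: f = 0.01242
h_f = f(L/D)V²/(2g) = 0.01242·(1040/0.467)·2.300²/(2·9.81) = 7.458 m

h_f ≈ 7.46 m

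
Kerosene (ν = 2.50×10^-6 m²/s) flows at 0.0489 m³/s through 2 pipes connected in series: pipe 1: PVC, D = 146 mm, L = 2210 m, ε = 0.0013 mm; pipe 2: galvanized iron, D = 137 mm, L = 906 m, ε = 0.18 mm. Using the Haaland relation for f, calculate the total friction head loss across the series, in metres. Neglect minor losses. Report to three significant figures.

Pipe 1: V = 2.921 m/s, Re = 1.71×10^5, ε/D = 8.90×10^-6, f = 0.01604, h_1 = f(L/D)V²/2g = 105.6 m
Pipe 2: V = 3.317 m/s, Re = 1.82×10^5, ε/D = 0.00131, f = 0.02218, h_2 = f(L/D)V²/2g = 82.28 m
Series → Q common, losses add: H = Σh = 187.8 m

H ≈ 188 m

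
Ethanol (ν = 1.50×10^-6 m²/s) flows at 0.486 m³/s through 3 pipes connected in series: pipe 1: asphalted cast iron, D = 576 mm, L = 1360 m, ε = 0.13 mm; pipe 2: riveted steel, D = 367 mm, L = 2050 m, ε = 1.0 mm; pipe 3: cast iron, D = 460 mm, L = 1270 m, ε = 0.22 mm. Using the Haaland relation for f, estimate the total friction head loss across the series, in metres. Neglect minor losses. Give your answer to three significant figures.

Pipe 1: V = 1.865 m/s, Re = 7.16×10^5, ε/D = 2.26×10^-4, f = 0.01515, h_1 = f(L/D)V²/2g = 6.341 m
Pipe 2: V = 4.594 m/s, Re = 1.12×10^6, ε/D = 0.00272, f = 0.02564, h_2 = f(L/D)V²/2g = 154.1 m
Pipe 3: V = 2.924 m/s, Re = 8.97×10^5, ε/D = 4.78×10^-4, f = 0.01707, h_3 = f(L/D)V²/2g = 20.54 m
Series → Q common, losses add: H = Σh = 181.0 m

H ≈ 181 m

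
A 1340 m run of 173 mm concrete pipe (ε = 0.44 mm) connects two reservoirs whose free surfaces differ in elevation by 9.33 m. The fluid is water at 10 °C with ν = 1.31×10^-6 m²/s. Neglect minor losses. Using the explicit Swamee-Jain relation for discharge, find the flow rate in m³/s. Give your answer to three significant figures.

Swamee-Jain (Type II): Q = -0.965·√(gD⁵h_f/L)·ln[ε/(3.7D) + √(3.17ν²L/(gD³h_f))]
√(gD⁵h_f/L) = √(9.81·0.173⁵·9.33/1340) = 0.003253
ε/(3.7D) = 6.87×10^-4; √(3.17ν²L/(gD³h_f)) = 1.24×10^-4
Q = -0.965·0.003253·ln(8.114×10^-4) = 0.02234 m³/s
Check: V = 0.951 m/s, Re = 1.26×10^5, f = 0.02639, h_f = 9.41 m ≈ 9.33 m ✓

Q ≈ 0.0223 m³/s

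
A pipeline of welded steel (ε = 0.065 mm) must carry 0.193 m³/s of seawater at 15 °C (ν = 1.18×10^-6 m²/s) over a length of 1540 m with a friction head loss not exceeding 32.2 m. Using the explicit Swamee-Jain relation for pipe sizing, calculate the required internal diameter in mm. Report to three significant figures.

D ≈ 299 mm

Swamee-Jain (Type III): D = 0.66·[ε^1.25·(LQ²/(gh_f))^4.75 + ν·Q^9.4·(L/(gh_f))^5.2]^0.04
LQ²/(gh_f) = 0.1816; L/(gh_f) = 4.875
Term 1 = ε^1.25·(…)^4.75 = 1.77×10^-9; Term 2 = ν·Q^9.4·(…)^5.2 = 8.58×10^-10
D = 0.66·(1.77×10^-9 + 8.58×10^-10)^0.04 = 0.2994 m = 299 mm
Check: V = 2.74 m/s, Re = 6.95×10^5, f = 0.01529, h_f = 30.1 m ≈ 32.2 m ✓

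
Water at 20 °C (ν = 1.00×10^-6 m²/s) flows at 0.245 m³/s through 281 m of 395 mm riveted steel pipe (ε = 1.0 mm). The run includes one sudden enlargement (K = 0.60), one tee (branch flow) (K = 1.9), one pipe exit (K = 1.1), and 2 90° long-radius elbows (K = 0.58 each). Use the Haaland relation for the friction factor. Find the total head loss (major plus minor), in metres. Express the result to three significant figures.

H_L ≈ 4.62 m

V = 4Q/(πD²) = 1.999 m/s; V²/2g = 0.2037 m
Re = 7.90×10^5, ε/D = 0.00253 → f = 0.02518 (Haaland)
Major: h_f = f(L/D)·V²/2g = 0.02518·711.4·0.2037 = 3.650 m
Minor: ΣK = 4.76; h_m = ΣK·V²/2g = 0.9698 m
Total H_L = 3.650 + 0.9698 = 4.620 m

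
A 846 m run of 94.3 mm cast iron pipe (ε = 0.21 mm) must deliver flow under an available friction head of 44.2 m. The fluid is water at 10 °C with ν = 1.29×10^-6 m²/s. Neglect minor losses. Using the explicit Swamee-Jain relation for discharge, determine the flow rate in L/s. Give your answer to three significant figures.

Swamee-Jain (Type II): Q = -0.965·√(gD⁵h_f/L)·ln[ε/(3.7D) + √(3.17ν²L/(gD³h_f))]
√(gD⁵h_f/L) = √(9.81·0.0943⁵·44.2/846) = 0.001955
ε/(3.7D) = 6.02×10^-4; √(3.17ν²L/(gD³h_f)) = 1.11×10^-4
Q = -0.965·0.001955·ln(7.127×10^-4) = 0.01367 m³/s
Check: V = 1.96 m/s, Re = 1.43×10^5, f = 0.02544, h_f = 44.6 m ≈ 44.2 m ✓

Q ≈ 13.7 L/s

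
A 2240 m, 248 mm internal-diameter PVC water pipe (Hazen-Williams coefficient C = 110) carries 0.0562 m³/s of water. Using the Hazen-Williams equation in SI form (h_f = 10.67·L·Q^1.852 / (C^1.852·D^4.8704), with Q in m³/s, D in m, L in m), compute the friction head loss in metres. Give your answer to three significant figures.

h_f = 10.67·2240·0.0562^1.852 / (110^1.852·0.248^4.8704) = 17.04 m

h_f ≈ 17.0 m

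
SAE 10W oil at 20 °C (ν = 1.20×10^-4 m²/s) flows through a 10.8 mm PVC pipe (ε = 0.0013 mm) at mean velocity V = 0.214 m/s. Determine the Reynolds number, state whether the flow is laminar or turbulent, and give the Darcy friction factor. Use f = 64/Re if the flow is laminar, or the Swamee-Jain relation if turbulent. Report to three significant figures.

Re = VD/ν = 0.2140·0.0108/1.20×10^-4 = 19.3
Re < 2300 → laminar → f = 64/Re = 3.323

Re ≈ 19.3; laminar; f = 64/Re ≈ 3.32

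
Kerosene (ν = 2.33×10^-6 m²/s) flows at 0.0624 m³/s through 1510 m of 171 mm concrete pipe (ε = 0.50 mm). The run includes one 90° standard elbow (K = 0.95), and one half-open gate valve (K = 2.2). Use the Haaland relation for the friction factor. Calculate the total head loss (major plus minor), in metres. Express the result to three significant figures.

V = 4Q/(πD²) = 2.717 m/s; V²/2g = 0.3763 m
Re = 1.99×10^5, ε/D = 0.00292 → f = 0.02664 (Haaland)
Major: h_f = f(L/D)·V²/2g = 0.02664·8830·0.3763 = 88.52 m
Minor: ΣK = 3.15; h_m = ΣK·V²/2g = 1.185 m
Total H_L = 88.52 + 1.185 = 89.71 m

H_L ≈ 89.7 m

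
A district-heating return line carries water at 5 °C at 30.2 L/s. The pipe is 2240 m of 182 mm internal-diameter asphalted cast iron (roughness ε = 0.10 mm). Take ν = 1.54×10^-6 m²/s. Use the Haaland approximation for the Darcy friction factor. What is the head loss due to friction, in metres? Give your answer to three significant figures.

h_f ≈ 16.5 m

V = 4Q/(πD²) = 4·0.0302/(π·0.182²) = 1.161 m/s
Re = VD/ν = 1.161·0.182/1.54×10^-6 = 1.37×10^5 → turbulent
ε/D = 0.10/182 = 5.49×10^-4
Haaland: f = 0.01956
h_f = f(L/D)V²/(2g) = 0.01956·(2240/0.182)·1.161²/(2·9.81) = 16.54 m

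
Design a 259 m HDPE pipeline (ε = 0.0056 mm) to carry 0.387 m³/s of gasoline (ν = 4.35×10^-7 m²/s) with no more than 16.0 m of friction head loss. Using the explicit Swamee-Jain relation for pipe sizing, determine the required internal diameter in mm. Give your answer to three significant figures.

D ≈ 290 mm

Swamee-Jain (Type III): D = 0.66·[ε^1.25·(LQ²/(gh_f))^4.75 + ν·Q^9.4·(L/(gh_f))^5.2]^0.04
LQ²/(gh_f) = 0.2471; L/(gh_f) = 1.650
Term 1 = ε^1.25·(…)^4.75 = 3.56×10^-10; Term 2 = ν·Q^9.4·(…)^5.2 = 7.83×10^-10
D = 0.66·(3.56×10^-10 + 7.83×10^-10)^0.04 = 0.2896 m = 290 mm
Check: V = 5.87 m/s, Re = 3.91×10^6, f = 0.01031, h_f = 16.2 m ≈ 16.0 m ✓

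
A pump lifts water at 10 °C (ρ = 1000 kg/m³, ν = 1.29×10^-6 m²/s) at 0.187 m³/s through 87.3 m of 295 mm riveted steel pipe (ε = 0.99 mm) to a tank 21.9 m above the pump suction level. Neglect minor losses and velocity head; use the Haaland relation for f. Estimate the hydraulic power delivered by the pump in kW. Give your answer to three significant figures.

V = 4Q/(πD²) = 2.736 m/s; Re = 6.26×10^5; ε/D = 0.00336; f = 0.02724
h_f = f(L/D)V²/2g = 3.076 m
Total head H = z + h_f = 21.9 + 3.076 = 24.98 m
P_hyd = ρgQH = 1000·9.81·0.187·24.98 = 45.82 kW

P_hyd ≈ 45.8 kW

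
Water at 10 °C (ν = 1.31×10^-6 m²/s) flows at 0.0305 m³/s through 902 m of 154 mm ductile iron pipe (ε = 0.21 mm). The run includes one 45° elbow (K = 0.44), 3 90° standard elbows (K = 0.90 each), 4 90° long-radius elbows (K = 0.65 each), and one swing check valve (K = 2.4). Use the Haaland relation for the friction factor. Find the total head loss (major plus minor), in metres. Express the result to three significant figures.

H_L ≈ 19.0 m

V = 4Q/(πD²) = 1.637 m/s; V²/2g = 0.1367 m
Re = 1.92×10^5, ε/D = 0.00136 → f = 0.02230 (Haaland)
Major: h_f = f(L/D)·V²/2g = 0.02230·5857·0.1367 = 17.85 m
Minor: ΣK = 8.14; h_m = ΣK·V²/2g = 1.112 m
Total H_L = 17.85 + 1.112 = 18.96 m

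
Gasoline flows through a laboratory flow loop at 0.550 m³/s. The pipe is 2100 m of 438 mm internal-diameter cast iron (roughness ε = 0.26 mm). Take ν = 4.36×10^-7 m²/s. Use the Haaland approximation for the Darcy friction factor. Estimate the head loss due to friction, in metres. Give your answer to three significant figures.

h_f ≈ 57.0 m

V = 4Q/(πD²) = 4·0.550/(π·0.438²) = 3.650 m/s
Re = VD/ν = 3.650·0.438/4.36×10^-7 = 3.67×10^6 → turbulent
ε/D = 0.26/438 = 5.94×10^-4
Haaland: f = 0.01751
h_f = f(L/D)V²/(2g) = 0.01751·(2100/0.438)·3.650²/(2·9.81) = 57.00 m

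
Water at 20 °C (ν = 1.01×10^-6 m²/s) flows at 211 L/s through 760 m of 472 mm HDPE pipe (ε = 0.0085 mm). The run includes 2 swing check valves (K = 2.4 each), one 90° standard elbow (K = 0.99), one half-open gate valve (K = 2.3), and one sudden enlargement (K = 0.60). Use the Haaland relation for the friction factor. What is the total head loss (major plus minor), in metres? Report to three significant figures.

V = 4Q/(πD²) = 1.206 m/s; V²/2g = 0.07412 m
Re = 5.64×10^5, ε/D = 1.80×10^-5 → f = 0.01302 (Haaland)
Major: h_f = f(L/D)·V²/2g = 0.01302·1610·0.07412 = 1.553 m
Minor: ΣK = 8.69; h_m = ΣK·V²/2g = 0.6441 m
Total H_L = 1.553 + 0.6441 = 2.198 m

H_L ≈ 2.20 m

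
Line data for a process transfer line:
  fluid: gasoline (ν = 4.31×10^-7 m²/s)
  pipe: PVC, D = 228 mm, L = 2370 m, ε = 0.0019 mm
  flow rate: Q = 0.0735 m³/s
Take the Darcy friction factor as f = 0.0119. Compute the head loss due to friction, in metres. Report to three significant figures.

h_f ≈ 20.4 m

V = 4Q/(πD²) = 4·0.0735/(π·0.228²) = 1.800 m/s
h_f = f(L/D)V²/(2g) = 0.01190·(2370/0.228)·1.800²/(2·9.81) = 20.43 m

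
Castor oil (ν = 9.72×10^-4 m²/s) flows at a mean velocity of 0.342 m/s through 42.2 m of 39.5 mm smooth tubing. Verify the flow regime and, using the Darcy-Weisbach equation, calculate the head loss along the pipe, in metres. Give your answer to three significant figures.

h_f ≈ 29.3 m

Re = VD/ν = 0.342·0.03950/9.72×10^-4 = 13.9 → laminar (Re < 2300)
f = 64/Re = 4.605
h_f = f(L/D)V²/(2g) = 4.605·(42.2/0.03950)·0.342²/(2·9.81) = 29.33 m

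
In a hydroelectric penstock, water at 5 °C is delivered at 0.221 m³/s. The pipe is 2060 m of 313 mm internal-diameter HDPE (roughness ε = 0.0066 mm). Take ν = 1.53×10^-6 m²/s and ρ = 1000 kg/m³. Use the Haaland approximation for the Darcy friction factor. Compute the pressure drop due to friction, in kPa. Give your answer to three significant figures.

Δp ≈ 352 kPa

V = 4Q/(πD²) = 4·0.221/(π·0.313²) = 2.872 m/s
Re = VD/ν = 2.872·0.313/1.53×10^-6 = 5.88×10^5 → turbulent
ε/D = 0.0066/313 = 2.11×10^-5
Haaland: f = 0.01297
h_f = f(L/D)V²/(2g) = 0.01297·(2060/0.313)·2.872²/(2·9.81) = 35.90 m
Δp = ρg·h_f = 1000·9.81·35.90 = 352.2 kPa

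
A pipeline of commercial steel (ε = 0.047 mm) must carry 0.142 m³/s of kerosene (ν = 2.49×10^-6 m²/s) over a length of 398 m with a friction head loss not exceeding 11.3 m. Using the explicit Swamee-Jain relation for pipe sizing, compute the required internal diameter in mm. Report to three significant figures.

Swamee-Jain (Type III): D = 0.66·[ε^1.25·(LQ²/(gh_f))^4.75 + ν·Q^9.4·(L/(gh_f))^5.2]^0.04
LQ²/(gh_f) = 0.07240; L/(gh_f) = 3.590
Term 1 = ε^1.25·(…)^4.75 = 1.49×10^-11; Term 2 = ν·Q^9.4·(…)^5.2 = 2.06×10^-11
D = 0.66·(1.49×10^-11 + 2.06×10^-11)^0.04 = 0.2521 m = 252 mm
Check: V = 2.84 m/s, Re = 2.88×10^5, f = 0.01628, h_f = 10.6 m ≈ 11.3 m ✓

D ≈ 252 mm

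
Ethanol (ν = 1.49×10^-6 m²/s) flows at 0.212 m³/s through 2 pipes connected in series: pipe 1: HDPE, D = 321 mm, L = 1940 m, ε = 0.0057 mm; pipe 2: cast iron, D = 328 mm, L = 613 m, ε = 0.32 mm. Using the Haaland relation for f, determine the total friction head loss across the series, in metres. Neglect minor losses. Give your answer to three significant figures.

Pipe 1: V = 2.620 m/s, Re = 5.64×10^5, ε/D = 1.78×10^-5, f = 0.01301, h_1 = f(L/D)V²/2g = 27.50 m
Pipe 2: V = 2.509 m/s, Re = 5.52×10^5, ε/D = 9.76×10^-4, f = 0.02004, h_2 = f(L/D)V²/2g = 12.02 m
Series → Q common, losses add: H = Σh = 39.52 m

H ≈ 39.5 m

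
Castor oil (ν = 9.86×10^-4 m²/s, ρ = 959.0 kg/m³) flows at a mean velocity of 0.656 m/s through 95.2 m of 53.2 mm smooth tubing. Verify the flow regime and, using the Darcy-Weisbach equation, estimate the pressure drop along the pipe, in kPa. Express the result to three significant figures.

Δp ≈ 668 kPa

Re = VD/ν = 0.656·0.05320/9.86×10^-4 = 35.4 → laminar (Re < 2300)
f = 64/Re = 1.808
h_f = f(L/D)V²/(2g) = 1.808·(95.2/0.05320)·0.656²/(2·9.81) = 70.97 m
Δp = ρg·h_f = 959.0·9.81·70.97 = 667.7 kPa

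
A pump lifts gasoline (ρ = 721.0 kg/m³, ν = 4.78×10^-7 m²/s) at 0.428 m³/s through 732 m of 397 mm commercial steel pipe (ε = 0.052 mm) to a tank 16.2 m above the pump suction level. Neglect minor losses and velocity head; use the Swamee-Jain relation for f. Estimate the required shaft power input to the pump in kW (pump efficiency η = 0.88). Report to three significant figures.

P_shaft ≈ 107 kW

V = 4Q/(πD²) = 3.458 m/s; Re = 2.87×10^6; ε/D = 1.31×10^-4; f = 0.01319
h_f = f(L/D)V²/2g = 14.81 m
Total head H = z + h_f = 16.2 + 14.81 = 31.01 m
P_hyd = ρgQH = 721.0·9.81·0.428·31.01 = 93.89 kW
P_shaft = P_hyd/η = 93.89/0.88 = 106.7 kW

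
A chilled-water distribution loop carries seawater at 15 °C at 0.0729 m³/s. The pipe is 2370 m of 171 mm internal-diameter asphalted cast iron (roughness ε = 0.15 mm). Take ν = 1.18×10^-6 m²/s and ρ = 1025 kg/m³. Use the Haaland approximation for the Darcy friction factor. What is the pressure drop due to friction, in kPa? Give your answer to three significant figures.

Δp ≈ 1410 kPa

V = 4Q/(πD²) = 4·0.0729/(π·0.171²) = 3.174 m/s
Re = VD/ν = 3.174·0.171/1.18×10^-6 = 4.60×10^5 → turbulent
ε/D = 0.15/171 = 8.77×10^-4
Haaland: f = 0.01968
h_f = f(L/D)V²/(2g) = 0.01968·(2370/0.171)·3.174²/(2·9.81) = 140.1 m
Δp = ρg·h_f = 1025·9.81·140.1 = 1409 kPa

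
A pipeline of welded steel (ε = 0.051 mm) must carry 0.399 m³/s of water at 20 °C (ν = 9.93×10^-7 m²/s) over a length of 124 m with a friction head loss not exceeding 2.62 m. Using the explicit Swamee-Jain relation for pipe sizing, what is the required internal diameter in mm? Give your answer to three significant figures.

D ≈ 389 mm

Swamee-Jain (Type III): D = 0.66·[ε^1.25·(LQ²/(gh_f))^4.75 + ν·Q^9.4·(L/(gh_f))^5.2]^0.04
LQ²/(gh_f) = 0.7681; L/(gh_f) = 4.824
Term 1 = ε^1.25·(…)^4.75 = 1.23×10^-6; Term 2 = ν·Q^9.4·(…)^5.2 = 6.31×10^-7
D = 0.66·(1.23×10^-6 + 6.31×10^-7)^0.04 = 0.3893 m = 389 mm
Check: V = 3.35 m/s, Re = 1.31×10^6, f = 0.01369, h_f = 2.50 m ≈ 2.62 m ✓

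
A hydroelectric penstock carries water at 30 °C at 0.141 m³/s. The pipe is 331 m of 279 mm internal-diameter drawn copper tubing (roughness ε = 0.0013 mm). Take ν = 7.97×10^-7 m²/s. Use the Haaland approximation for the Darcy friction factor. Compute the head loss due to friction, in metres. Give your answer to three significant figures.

h_f ≈ 3.89 m

V = 4Q/(πD²) = 4·0.141/(π·0.279²) = 2.306 m/s
Re = VD/ν = 2.306·0.279/7.97×10^-7 = 8.07×10^5 → turbulent
ε/D = 0.0013/279 = 4.66×10^-6
Haaland: f = 0.01208
h_f = f(L/D)V²/(2g) = 0.01208·(331/0.279)·2.306²/(2·9.81) = 3.886 m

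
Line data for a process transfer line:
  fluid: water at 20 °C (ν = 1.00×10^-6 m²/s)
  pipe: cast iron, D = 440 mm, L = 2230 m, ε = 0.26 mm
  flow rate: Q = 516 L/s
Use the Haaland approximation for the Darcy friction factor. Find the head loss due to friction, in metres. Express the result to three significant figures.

h_f ≈ 52.5 m

V = 4Q/(πD²) = 4·0.516/(π·0.440²) = 3.394 m/s
Re = VD/ν = 3.394·0.440/1.00×10^-6 = 1.49×10^6 → turbulent
ε/D = 0.26/440 = 5.91×10^-4
Haaland: f = 0.01764
h_f = f(L/D)V²/(2g) = 0.01764·(2230/0.440)·3.394²/(2·9.81) = 52.48 m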